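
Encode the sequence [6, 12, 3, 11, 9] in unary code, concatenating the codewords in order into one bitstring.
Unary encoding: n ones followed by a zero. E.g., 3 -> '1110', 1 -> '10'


Encode each number as n ones followed by a terminating 0:
  6 -> 1111110 (7 bits)
  12 -> 1111111111110 (13 bits)
  3 -> 1110 (4 bits)
  11 -> 111111111110 (12 bits)
  9 -> 1111111110 (10 bits)
Total length = 7 + 13 + 4 + 12 + 10 = 46 bits.

Unary([6, 12, 3, 11, 9]) = 1111110111111111111011101111111111101111111110 (46 bits)


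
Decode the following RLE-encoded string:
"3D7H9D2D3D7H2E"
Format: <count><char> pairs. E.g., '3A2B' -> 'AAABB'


Expanding each <count><char> pair:
  3D -> 'DDD'
  7H -> 'HHHHHHH'
  9D -> 'DDDDDDDDD'
  2D -> 'DD'
  3D -> 'DDD'
  7H -> 'HHHHHHH'
  2E -> 'EE'

Decoded = DDDHHHHHHHDDDDDDDDDDDDDDHHHHHHHEE


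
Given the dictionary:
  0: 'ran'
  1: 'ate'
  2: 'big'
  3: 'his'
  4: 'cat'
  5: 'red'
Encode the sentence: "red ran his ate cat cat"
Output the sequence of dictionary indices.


Look up each word in the dictionary:
  'red' -> 5
  'ran' -> 0
  'his' -> 3
  'ate' -> 1
  'cat' -> 4
  'cat' -> 4

Encoded: [5, 0, 3, 1, 4, 4]


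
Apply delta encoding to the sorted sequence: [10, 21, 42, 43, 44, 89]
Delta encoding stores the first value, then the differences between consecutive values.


First value: 10
Deltas:
  21 - 10 = 11
  42 - 21 = 21
  43 - 42 = 1
  44 - 43 = 1
  89 - 44 = 45


Delta encoded: [10, 11, 21, 1, 1, 45]


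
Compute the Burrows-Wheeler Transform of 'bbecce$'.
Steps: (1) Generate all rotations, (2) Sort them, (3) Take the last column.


Rotations (sorted):
  0: $bbecce -> last char: e
  1: bbecce$ -> last char: $
  2: becce$b -> last char: b
  3: cce$bbe -> last char: e
  4: ce$bbec -> last char: c
  5: e$bbecc -> last char: c
  6: ecce$bb -> last char: b


BWT = e$beccb


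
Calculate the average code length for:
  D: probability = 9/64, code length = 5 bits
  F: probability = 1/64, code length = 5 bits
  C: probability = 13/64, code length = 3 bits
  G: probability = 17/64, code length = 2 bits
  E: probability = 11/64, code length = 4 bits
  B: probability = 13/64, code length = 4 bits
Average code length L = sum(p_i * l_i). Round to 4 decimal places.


Weighted contributions p_i * l_i:
  D: (9/64) * 5 = 45/64
  F: (1/64) * 5 = 5/64
  C: (13/64) * 3 = 39/64
  G: (17/64) * 2 = 34/64
  E: (11/64) * 4 = 44/64
  B: (13/64) * 4 = 52/64
Sum = (45 + 5 + 39 + 34 + 44 + 52)/64 = 219/64

L = 219/64 = 3.4219 bits/symbol


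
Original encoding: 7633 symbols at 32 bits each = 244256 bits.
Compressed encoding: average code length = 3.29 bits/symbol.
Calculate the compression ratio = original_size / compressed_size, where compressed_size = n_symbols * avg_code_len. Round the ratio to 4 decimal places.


original_size = n_symbols * orig_bits = 7633 * 32 = 244256 bits
compressed_size = n_symbols * avg_code_len = 7633 * 3.29 = 25112.57 bits
ratio = original_size / compressed_size = 244256 / 25112.57 = 9.7264

Compression ratio = 9.7264


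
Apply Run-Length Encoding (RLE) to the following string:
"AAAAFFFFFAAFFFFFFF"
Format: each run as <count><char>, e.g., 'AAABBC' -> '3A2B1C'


Scanning runs left to right:
  i=0: run of 'A' x 4 -> '4A'
  i=4: run of 'F' x 5 -> '5F'
  i=9: run of 'A' x 2 -> '2A'
  i=11: run of 'F' x 7 -> '7F'

RLE = 4A5F2A7F


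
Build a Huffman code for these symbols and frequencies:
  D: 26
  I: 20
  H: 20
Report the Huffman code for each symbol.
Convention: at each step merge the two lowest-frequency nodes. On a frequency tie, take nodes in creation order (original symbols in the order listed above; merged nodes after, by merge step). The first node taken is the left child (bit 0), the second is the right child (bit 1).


Huffman tree construction:
Step 1: Merge I(20) + H(20) = 40
Step 2: Merge D(26) + (I+H)(40) = 66
Read each symbol's code off the tree from the root (left child = 0, right child = 1).

Codes:
  D: 0 (length 1)
  I: 10 (length 2)
  H: 11 (length 2)
Average code length: 106/66 = 1.6061 bits/symbol


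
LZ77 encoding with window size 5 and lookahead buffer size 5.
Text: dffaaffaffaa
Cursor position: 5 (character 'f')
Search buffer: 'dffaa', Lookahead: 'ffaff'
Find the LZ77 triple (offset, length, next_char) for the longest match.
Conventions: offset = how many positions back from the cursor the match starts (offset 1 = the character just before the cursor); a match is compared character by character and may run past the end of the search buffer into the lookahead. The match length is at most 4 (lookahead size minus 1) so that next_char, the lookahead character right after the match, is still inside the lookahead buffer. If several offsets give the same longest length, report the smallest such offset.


Try each offset into the search buffer:
  offset=1 (pos 4, char 'a'): match length 0
  offset=2 (pos 3, char 'a'): match length 0
  offset=3 (pos 2, char 'f'): match length 1
  offset=4 (pos 1, char 'f'): match length 3
  offset=5 (pos 0, char 'd'): match length 0
Longest match has length 3 at offset 4.
next_char = character at position 5 + 3 = 8 -> 'f'

Best match: offset=4, length=3 (matching 'ffa' starting at position 1)
LZ77 triple: (4, 3, 'f')


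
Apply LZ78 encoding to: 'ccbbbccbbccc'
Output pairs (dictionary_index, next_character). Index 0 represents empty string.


LZ78 encoding steps:
Dictionary: {0: ''}
Step 1: w='' (idx 0), next='c' -> output (0, 'c'), add 'c' as idx 1
Step 2: w='c' (idx 1), next='b' -> output (1, 'b'), add 'cb' as idx 2
Step 3: w='' (idx 0), next='b' -> output (0, 'b'), add 'b' as idx 3
Step 4: w='b' (idx 3), next='c' -> output (3, 'c'), add 'bc' as idx 4
Step 5: w='cb' (idx 2), next='b' -> output (2, 'b'), add 'cbb' as idx 5
Step 6: w='c' (idx 1), next='c' -> output (1, 'c'), add 'cc' as idx 6
Step 7: w='c' (idx 1), end of input -> output (1, '')


Encoded: [(0, 'c'), (1, 'b'), (0, 'b'), (3, 'c'), (2, 'b'), (1, 'c'), (1, '')]


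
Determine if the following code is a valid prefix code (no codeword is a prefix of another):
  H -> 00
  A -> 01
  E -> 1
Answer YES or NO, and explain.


Checking each pair (does one codeword prefix another?):
  H='00' vs A='01': no prefix
  H='00' vs E='1': no prefix
  A='01' vs H='00': no prefix
  A='01' vs E='1': no prefix
  E='1' vs H='00': no prefix
  E='1' vs A='01': no prefix
No violation found over all pairs.

YES -- this is a valid prefix code. No codeword is a prefix of any other codeword.


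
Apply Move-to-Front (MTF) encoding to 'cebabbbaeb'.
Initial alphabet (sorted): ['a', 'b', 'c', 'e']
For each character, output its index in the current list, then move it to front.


MTF encoding:
'c': index 2 in ['a', 'b', 'c', 'e'] -> ['c', 'a', 'b', 'e']
'e': index 3 in ['c', 'a', 'b', 'e'] -> ['e', 'c', 'a', 'b']
'b': index 3 in ['e', 'c', 'a', 'b'] -> ['b', 'e', 'c', 'a']
'a': index 3 in ['b', 'e', 'c', 'a'] -> ['a', 'b', 'e', 'c']
'b': index 1 in ['a', 'b', 'e', 'c'] -> ['b', 'a', 'e', 'c']
'b': index 0 in ['b', 'a', 'e', 'c'] -> ['b', 'a', 'e', 'c']
'b': index 0 in ['b', 'a', 'e', 'c'] -> ['b', 'a', 'e', 'c']
'a': index 1 in ['b', 'a', 'e', 'c'] -> ['a', 'b', 'e', 'c']
'e': index 2 in ['a', 'b', 'e', 'c'] -> ['e', 'a', 'b', 'c']
'b': index 2 in ['e', 'a', 'b', 'c'] -> ['b', 'e', 'a', 'c']


Output: [2, 3, 3, 3, 1, 0, 0, 1, 2, 2]


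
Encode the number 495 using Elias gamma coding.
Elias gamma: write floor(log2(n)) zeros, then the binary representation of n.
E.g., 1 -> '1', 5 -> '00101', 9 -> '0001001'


num_bits = floor(log2(495)) + 1 = 9
leading_zeros = num_bits - 1 = 8
binary(495) = 111101111

Elias gamma(495) = '00000000' + '111101111' = 00000000111101111 (17 bits)


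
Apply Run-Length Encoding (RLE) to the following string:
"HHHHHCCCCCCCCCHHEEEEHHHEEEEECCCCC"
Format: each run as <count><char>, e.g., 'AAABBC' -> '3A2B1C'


Scanning runs left to right:
  i=0: run of 'H' x 5 -> '5H'
  i=5: run of 'C' x 9 -> '9C'
  i=14: run of 'H' x 2 -> '2H'
  i=16: run of 'E' x 4 -> '4E'
  i=20: run of 'H' x 3 -> '3H'
  i=23: run of 'E' x 5 -> '5E'
  i=28: run of 'C' x 5 -> '5C'

RLE = 5H9C2H4E3H5E5C


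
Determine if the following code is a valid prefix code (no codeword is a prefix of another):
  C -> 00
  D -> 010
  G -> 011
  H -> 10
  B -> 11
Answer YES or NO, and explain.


Checking each pair (does one codeword prefix another?):
  C='00' vs D='010': no prefix
  C='00' vs G='011': no prefix
  C='00' vs H='10': no prefix
  C='00' vs B='11': no prefix
  D='010' vs C='00': no prefix
  D='010' vs G='011': no prefix
  D='010' vs H='10': no prefix
  D='010' vs B='11': no prefix
  G='011' vs C='00': no prefix
  G='011' vs D='010': no prefix
  G='011' vs H='10': no prefix
  G='011' vs B='11': no prefix
  H='10' vs C='00': no prefix
  H='10' vs D='010': no prefix
  H='10' vs G='011': no prefix
  H='10' vs B='11': no prefix
  B='11' vs C='00': no prefix
  B='11' vs D='010': no prefix
  B='11' vs G='011': no prefix
  B='11' vs H='10': no prefix
No violation found over all pairs.

YES -- this is a valid prefix code. No codeword is a prefix of any other codeword.


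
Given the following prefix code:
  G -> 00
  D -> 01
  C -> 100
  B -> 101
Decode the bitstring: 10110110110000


Decoding step by step:
Bits 101 -> B
Bits 101 -> B
Bits 101 -> B
Bits 100 -> C
Bits 00 -> G


Decoded message: BBBCG


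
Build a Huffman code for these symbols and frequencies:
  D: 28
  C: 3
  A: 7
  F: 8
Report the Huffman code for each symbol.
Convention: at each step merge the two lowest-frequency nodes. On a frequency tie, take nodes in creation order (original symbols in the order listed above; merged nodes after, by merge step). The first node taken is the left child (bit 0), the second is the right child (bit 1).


Huffman tree construction:
Step 1: Merge C(3) + A(7) = 10
Step 2: Merge F(8) + (C+A)(10) = 18
Step 3: Merge (F+(C+A))(18) + D(28) = 46
Read each symbol's code off the tree from the root (left child = 0, right child = 1).

Codes:
  D: 1 (length 1)
  C: 010 (length 3)
  A: 011 (length 3)
  F: 00 (length 2)
Average code length: 74/46 = 1.6087 bits/symbol


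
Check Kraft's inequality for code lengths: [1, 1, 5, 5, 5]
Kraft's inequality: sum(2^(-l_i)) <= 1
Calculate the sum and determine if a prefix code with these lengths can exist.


Sum = 2^(-1) + 2^(-1) + 2^(-5) + 2^(-5) + 2^(-5)
    = 0.5 + 0.5 + 0.03125 + 0.03125 + 0.03125
    = 35/32 = 1.09375
Since 1.09375 > 1, Kraft's inequality is NOT satisfied.
A prefix code with these lengths CANNOT exist.

Kraft sum = 1.09375. Not satisfied.


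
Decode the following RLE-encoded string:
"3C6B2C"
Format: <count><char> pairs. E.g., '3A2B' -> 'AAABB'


Expanding each <count><char> pair:
  3C -> 'CCC'
  6B -> 'BBBBBB'
  2C -> 'CC'

Decoded = CCCBBBBBBCC


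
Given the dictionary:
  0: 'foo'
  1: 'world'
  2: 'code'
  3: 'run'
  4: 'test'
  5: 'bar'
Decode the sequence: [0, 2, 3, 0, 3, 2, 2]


Look up each index in the dictionary:
  0 -> 'foo'
  2 -> 'code'
  3 -> 'run'
  0 -> 'foo'
  3 -> 'run'
  2 -> 'code'
  2 -> 'code'

Decoded: "foo code run foo run code code"


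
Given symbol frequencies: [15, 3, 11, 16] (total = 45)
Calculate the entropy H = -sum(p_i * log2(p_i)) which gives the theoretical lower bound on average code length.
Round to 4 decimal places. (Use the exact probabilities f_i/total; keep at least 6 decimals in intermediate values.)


Per-symbol terms -p_i * log2(p_i) with p_i = f_i/45:
  p = 15/45 = 0.333333: log2(p) = -1.584963, -p*log2(p) = 0.528321
  p = 3/45 = 0.066667: log2(p) = -3.906891, -p*log2(p) = 0.260459
  p = 11/45 = 0.244444: log2(p) = -2.032421, -p*log2(p) = 0.496814
  p = 16/45 = 0.355556: log2(p) = -1.491853, -p*log2(p) = 0.530437
H = 0.528321 + 0.260459 + 0.496814 + 0.530437 = 1.816031

H = 1.816 bits/symbol


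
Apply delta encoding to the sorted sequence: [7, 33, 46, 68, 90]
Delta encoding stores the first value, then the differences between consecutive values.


First value: 7
Deltas:
  33 - 7 = 26
  46 - 33 = 13
  68 - 46 = 22
  90 - 68 = 22


Delta encoded: [7, 26, 13, 22, 22]


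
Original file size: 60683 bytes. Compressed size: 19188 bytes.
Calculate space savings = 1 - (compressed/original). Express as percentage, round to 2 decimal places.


ratio = compressed/original = 19188/60683 = 0.316201
savings = 1 - ratio = 1 - 0.316201 = 0.683799
as a percentage: 0.683799 * 100 = 68.38%

Space savings = 1 - 19188/60683 = 68.38%


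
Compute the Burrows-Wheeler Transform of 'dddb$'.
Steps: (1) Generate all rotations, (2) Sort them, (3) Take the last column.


Rotations (sorted):
  0: $dddb -> last char: b
  1: b$ddd -> last char: d
  2: db$dd -> last char: d
  3: ddb$d -> last char: d
  4: dddb$ -> last char: $


BWT = bddd$


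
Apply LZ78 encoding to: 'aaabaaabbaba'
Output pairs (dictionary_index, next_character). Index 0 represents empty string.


LZ78 encoding steps:
Dictionary: {0: ''}
Step 1: w='' (idx 0), next='a' -> output (0, 'a'), add 'a' as idx 1
Step 2: w='a' (idx 1), next='a' -> output (1, 'a'), add 'aa' as idx 2
Step 3: w='' (idx 0), next='b' -> output (0, 'b'), add 'b' as idx 3
Step 4: w='aa' (idx 2), next='a' -> output (2, 'a'), add 'aaa' as idx 4
Step 5: w='b' (idx 3), next='b' -> output (3, 'b'), add 'bb' as idx 5
Step 6: w='a' (idx 1), next='b' -> output (1, 'b'), add 'ab' as idx 6
Step 7: w='a' (idx 1), end of input -> output (1, '')


Encoded: [(0, 'a'), (1, 'a'), (0, 'b'), (2, 'a'), (3, 'b'), (1, 'b'), (1, '')]


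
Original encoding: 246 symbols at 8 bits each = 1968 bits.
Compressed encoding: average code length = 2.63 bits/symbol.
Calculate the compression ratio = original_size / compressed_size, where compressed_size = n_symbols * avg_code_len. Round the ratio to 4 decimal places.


original_size = n_symbols * orig_bits = 246 * 8 = 1968 bits
compressed_size = n_symbols * avg_code_len = 246 * 2.63 = 646.98 bits
ratio = original_size / compressed_size = 1968 / 646.98 = 3.0418

Compression ratio = 3.0418


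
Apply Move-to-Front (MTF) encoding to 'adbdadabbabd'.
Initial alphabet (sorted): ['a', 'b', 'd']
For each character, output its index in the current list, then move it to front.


MTF encoding:
'a': index 0 in ['a', 'b', 'd'] -> ['a', 'b', 'd']
'd': index 2 in ['a', 'b', 'd'] -> ['d', 'a', 'b']
'b': index 2 in ['d', 'a', 'b'] -> ['b', 'd', 'a']
'd': index 1 in ['b', 'd', 'a'] -> ['d', 'b', 'a']
'a': index 2 in ['d', 'b', 'a'] -> ['a', 'd', 'b']
'd': index 1 in ['a', 'd', 'b'] -> ['d', 'a', 'b']
'a': index 1 in ['d', 'a', 'b'] -> ['a', 'd', 'b']
'b': index 2 in ['a', 'd', 'b'] -> ['b', 'a', 'd']
'b': index 0 in ['b', 'a', 'd'] -> ['b', 'a', 'd']
'a': index 1 in ['b', 'a', 'd'] -> ['a', 'b', 'd']
'b': index 1 in ['a', 'b', 'd'] -> ['b', 'a', 'd']
'd': index 2 in ['b', 'a', 'd'] -> ['d', 'b', 'a']


Output: [0, 2, 2, 1, 2, 1, 1, 2, 0, 1, 1, 2]


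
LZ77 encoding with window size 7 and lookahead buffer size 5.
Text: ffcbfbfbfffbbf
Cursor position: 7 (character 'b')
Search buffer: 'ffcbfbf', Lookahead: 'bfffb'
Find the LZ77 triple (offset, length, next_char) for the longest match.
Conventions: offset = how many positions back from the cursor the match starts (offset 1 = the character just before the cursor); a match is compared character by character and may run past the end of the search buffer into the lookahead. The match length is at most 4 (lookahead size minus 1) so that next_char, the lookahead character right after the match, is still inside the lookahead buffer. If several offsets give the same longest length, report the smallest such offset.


Try each offset into the search buffer:
  offset=1 (pos 6, char 'f'): match length 0
  offset=2 (pos 5, char 'b'): match length 2
  offset=3 (pos 4, char 'f'): match length 0
  offset=4 (pos 3, char 'b'): match length 2
  offset=5 (pos 2, char 'c'): match length 0
  offset=6 (pos 1, char 'f'): match length 0
  offset=7 (pos 0, char 'f'): match length 0
Longest match has length 2, found at offsets 2, 4; take the smallest, offset 2.
next_char = character at position 7 + 2 = 9 -> 'f'

Best match: offset=2, length=2 (matching 'bf' starting at position 5)
LZ77 triple: (2, 2, 'f')


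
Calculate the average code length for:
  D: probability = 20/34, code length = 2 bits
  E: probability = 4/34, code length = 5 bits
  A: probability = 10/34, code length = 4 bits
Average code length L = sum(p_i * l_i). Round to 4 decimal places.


Weighted contributions p_i * l_i:
  D: (20/34) * 2 = 40/34
  E: (4/34) * 5 = 20/34
  A: (10/34) * 4 = 40/34
Sum = (40 + 20 + 40)/34 = 100/34

L = 100/34 = 2.9412 bits/symbol


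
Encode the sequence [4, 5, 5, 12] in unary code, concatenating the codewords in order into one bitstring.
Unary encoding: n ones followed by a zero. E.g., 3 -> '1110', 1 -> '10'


Encode each number as n ones followed by a terminating 0:
  4 -> 11110 (5 bits)
  5 -> 111110 (6 bits)
  5 -> 111110 (6 bits)
  12 -> 1111111111110 (13 bits)
Total length = 5 + 6 + 6 + 13 = 30 bits.

Unary([4, 5, 5, 12]) = 111101111101111101111111111110 (30 bits)


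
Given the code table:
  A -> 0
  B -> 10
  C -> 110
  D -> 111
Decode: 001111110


Decoding:
0 -> A
0 -> A
111 -> D
111 -> D
0 -> A


Result: AADDA


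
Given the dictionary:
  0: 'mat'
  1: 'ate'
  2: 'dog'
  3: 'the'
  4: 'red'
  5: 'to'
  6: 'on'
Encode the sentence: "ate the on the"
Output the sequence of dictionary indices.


Look up each word in the dictionary:
  'ate' -> 1
  'the' -> 3
  'on' -> 6
  'the' -> 3

Encoded: [1, 3, 6, 3]


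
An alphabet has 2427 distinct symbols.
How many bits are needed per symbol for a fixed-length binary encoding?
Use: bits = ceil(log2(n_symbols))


log2(2427) = 11.245
Bracket: 2^11 = 2048 < 2427 <= 2^12 = 4096
So ceil(log2(2427)) = 12

bits = ceil(log2(2427)) = ceil(11.245) = 12 bits


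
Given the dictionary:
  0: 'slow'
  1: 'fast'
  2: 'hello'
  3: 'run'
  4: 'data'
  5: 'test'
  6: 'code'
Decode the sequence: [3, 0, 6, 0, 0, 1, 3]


Look up each index in the dictionary:
  3 -> 'run'
  0 -> 'slow'
  6 -> 'code'
  0 -> 'slow'
  0 -> 'slow'
  1 -> 'fast'
  3 -> 'run'

Decoded: "run slow code slow slow fast run"


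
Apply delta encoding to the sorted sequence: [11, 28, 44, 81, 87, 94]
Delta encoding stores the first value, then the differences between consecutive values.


First value: 11
Deltas:
  28 - 11 = 17
  44 - 28 = 16
  81 - 44 = 37
  87 - 81 = 6
  94 - 87 = 7


Delta encoded: [11, 17, 16, 37, 6, 7]


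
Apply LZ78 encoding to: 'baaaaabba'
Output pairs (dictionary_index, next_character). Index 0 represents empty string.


LZ78 encoding steps:
Dictionary: {0: ''}
Step 1: w='' (idx 0), next='b' -> output (0, 'b'), add 'b' as idx 1
Step 2: w='' (idx 0), next='a' -> output (0, 'a'), add 'a' as idx 2
Step 3: w='a' (idx 2), next='a' -> output (2, 'a'), add 'aa' as idx 3
Step 4: w='aa' (idx 3), next='b' -> output (3, 'b'), add 'aab' as idx 4
Step 5: w='b' (idx 1), next='a' -> output (1, 'a'), add 'ba' as idx 5


Encoded: [(0, 'b'), (0, 'a'), (2, 'a'), (3, 'b'), (1, 'a')]


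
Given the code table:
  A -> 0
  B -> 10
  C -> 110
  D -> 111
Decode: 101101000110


Decoding:
10 -> B
110 -> C
10 -> B
0 -> A
0 -> A
110 -> C


Result: BCBAAC


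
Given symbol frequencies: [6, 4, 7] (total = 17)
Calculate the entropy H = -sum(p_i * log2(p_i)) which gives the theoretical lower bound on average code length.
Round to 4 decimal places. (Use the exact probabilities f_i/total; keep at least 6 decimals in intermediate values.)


Per-symbol terms -p_i * log2(p_i) with p_i = f_i/17:
  p = 6/17 = 0.352941: log2(p) = -1.502500, -p*log2(p) = 0.530294
  p = 4/17 = 0.235294: log2(p) = -2.087463, -p*log2(p) = 0.491168
  p = 7/17 = 0.411765: log2(p) = -1.280108, -p*log2(p) = 0.527103
H = 0.530294 + 0.491168 + 0.527103 = 1.548565

H = 1.5486 bits/symbol


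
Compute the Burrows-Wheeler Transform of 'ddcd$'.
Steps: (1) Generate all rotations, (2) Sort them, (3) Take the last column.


Rotations (sorted):
  0: $ddcd -> last char: d
  1: cd$dd -> last char: d
  2: d$ddc -> last char: c
  3: dcd$d -> last char: d
  4: ddcd$ -> last char: $


BWT = ddcd$


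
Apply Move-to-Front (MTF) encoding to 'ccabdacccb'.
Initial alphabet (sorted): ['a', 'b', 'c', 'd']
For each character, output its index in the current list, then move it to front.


MTF encoding:
'c': index 2 in ['a', 'b', 'c', 'd'] -> ['c', 'a', 'b', 'd']
'c': index 0 in ['c', 'a', 'b', 'd'] -> ['c', 'a', 'b', 'd']
'a': index 1 in ['c', 'a', 'b', 'd'] -> ['a', 'c', 'b', 'd']
'b': index 2 in ['a', 'c', 'b', 'd'] -> ['b', 'a', 'c', 'd']
'd': index 3 in ['b', 'a', 'c', 'd'] -> ['d', 'b', 'a', 'c']
'a': index 2 in ['d', 'b', 'a', 'c'] -> ['a', 'd', 'b', 'c']
'c': index 3 in ['a', 'd', 'b', 'c'] -> ['c', 'a', 'd', 'b']
'c': index 0 in ['c', 'a', 'd', 'b'] -> ['c', 'a', 'd', 'b']
'c': index 0 in ['c', 'a', 'd', 'b'] -> ['c', 'a', 'd', 'b']
'b': index 3 in ['c', 'a', 'd', 'b'] -> ['b', 'c', 'a', 'd']


Output: [2, 0, 1, 2, 3, 2, 3, 0, 0, 3]


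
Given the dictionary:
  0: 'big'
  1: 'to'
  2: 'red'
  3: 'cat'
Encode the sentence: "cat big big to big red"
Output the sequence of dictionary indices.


Look up each word in the dictionary:
  'cat' -> 3
  'big' -> 0
  'big' -> 0
  'to' -> 1
  'big' -> 0
  'red' -> 2

Encoded: [3, 0, 0, 1, 0, 2]


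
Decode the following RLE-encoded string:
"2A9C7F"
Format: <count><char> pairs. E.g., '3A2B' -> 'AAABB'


Expanding each <count><char> pair:
  2A -> 'AA'
  9C -> 'CCCCCCCCC'
  7F -> 'FFFFFFF'

Decoded = AACCCCCCCCCFFFFFFF


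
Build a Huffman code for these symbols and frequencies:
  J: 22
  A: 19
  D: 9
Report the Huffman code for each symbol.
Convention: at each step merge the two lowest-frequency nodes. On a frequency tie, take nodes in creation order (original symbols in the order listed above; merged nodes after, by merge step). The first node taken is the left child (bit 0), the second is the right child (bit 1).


Huffman tree construction:
Step 1: Merge D(9) + A(19) = 28
Step 2: Merge J(22) + (D+A)(28) = 50
Read each symbol's code off the tree from the root (left child = 0, right child = 1).

Codes:
  J: 0 (length 1)
  A: 11 (length 2)
  D: 10 (length 2)
Average code length: 78/50 = 1.5600 bits/symbol


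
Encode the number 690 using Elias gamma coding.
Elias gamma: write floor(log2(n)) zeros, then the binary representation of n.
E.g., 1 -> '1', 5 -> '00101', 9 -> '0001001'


num_bits = floor(log2(690)) + 1 = 10
leading_zeros = num_bits - 1 = 9
binary(690) = 1010110010

Elias gamma(690) = '000000000' + '1010110010' = 0000000001010110010 (19 bits)


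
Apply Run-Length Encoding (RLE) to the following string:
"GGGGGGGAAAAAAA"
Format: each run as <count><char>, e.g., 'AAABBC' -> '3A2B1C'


Scanning runs left to right:
  i=0: run of 'G' x 7 -> '7G'
  i=7: run of 'A' x 7 -> '7A'

RLE = 7G7A


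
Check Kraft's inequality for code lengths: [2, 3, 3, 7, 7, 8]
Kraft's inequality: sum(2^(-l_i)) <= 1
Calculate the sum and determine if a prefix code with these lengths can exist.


Sum = 2^(-2) + 2^(-3) + 2^(-3) + 2^(-7) + 2^(-7) + 2^(-8)
    = 0.25 + 0.125 + 0.125 + 0.0078125 + 0.0078125 + 0.00390625
    = 133/256 = 0.51953125
Since 0.51953125 <= 1, Kraft's inequality IS satisfied.
A prefix code with these lengths CAN exist.

Kraft sum = 0.51953125. Satisfied.


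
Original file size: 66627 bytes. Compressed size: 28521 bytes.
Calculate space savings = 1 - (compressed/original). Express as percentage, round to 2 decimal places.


ratio = compressed/original = 28521/66627 = 0.42807
savings = 1 - ratio = 1 - 0.42807 = 0.57193
as a percentage: 0.57193 * 100 = 57.19%

Space savings = 1 - 28521/66627 = 57.19%


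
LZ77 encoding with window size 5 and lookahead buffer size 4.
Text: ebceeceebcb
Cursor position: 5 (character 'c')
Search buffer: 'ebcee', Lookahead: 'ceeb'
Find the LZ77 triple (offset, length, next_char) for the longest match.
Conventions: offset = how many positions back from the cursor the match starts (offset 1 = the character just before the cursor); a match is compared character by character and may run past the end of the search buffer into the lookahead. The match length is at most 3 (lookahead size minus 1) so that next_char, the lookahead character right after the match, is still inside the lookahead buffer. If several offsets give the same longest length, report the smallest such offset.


Try each offset into the search buffer:
  offset=1 (pos 4, char 'e'): match length 0
  offset=2 (pos 3, char 'e'): match length 0
  offset=3 (pos 2, char 'c'): match length 3
  offset=4 (pos 1, char 'b'): match length 0
  offset=5 (pos 0, char 'e'): match length 0
Longest match has length 3 at offset 3.
next_char = character at position 5 + 3 = 8 -> 'b'

Best match: offset=3, length=3 (matching 'cee' starting at position 2)
LZ77 triple: (3, 3, 'b')


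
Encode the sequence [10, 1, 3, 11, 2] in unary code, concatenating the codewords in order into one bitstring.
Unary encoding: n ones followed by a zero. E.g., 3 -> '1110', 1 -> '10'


Encode each number as n ones followed by a terminating 0:
  10 -> 11111111110 (11 bits)
  1 -> 10 (2 bits)
  3 -> 1110 (4 bits)
  11 -> 111111111110 (12 bits)
  2 -> 110 (3 bits)
Total length = 11 + 2 + 4 + 12 + 3 = 32 bits.

Unary([10, 1, 3, 11, 2]) = 11111111110101110111111111110110 (32 bits)


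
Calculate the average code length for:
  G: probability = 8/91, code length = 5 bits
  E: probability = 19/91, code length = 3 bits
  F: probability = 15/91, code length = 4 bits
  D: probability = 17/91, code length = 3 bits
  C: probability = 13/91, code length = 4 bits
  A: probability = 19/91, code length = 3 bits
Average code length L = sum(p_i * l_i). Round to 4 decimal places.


Weighted contributions p_i * l_i:
  G: (8/91) * 5 = 40/91
  E: (19/91) * 3 = 57/91
  F: (15/91) * 4 = 60/91
  D: (17/91) * 3 = 51/91
  C: (13/91) * 4 = 52/91
  A: (19/91) * 3 = 57/91
Sum = (40 + 57 + 60 + 51 + 52 + 57)/91 = 317/91

L = 317/91 = 3.4835 bits/symbol


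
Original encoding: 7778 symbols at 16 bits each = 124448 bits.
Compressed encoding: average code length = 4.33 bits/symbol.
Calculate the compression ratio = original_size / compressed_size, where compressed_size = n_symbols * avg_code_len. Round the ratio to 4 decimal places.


original_size = n_symbols * orig_bits = 7778 * 16 = 124448 bits
compressed_size = n_symbols * avg_code_len = 7778 * 4.33 = 33678.74 bits
ratio = original_size / compressed_size = 124448 / 33678.74 = 3.6952

Compression ratio = 3.6952


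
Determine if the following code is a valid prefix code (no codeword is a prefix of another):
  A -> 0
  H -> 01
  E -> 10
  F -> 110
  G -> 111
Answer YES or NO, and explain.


Checking each pair (does one codeword prefix another?):
  A='0' vs H='01': prefix -- VIOLATION

NO -- this is NOT a valid prefix code. A (0) is a prefix of H (01).


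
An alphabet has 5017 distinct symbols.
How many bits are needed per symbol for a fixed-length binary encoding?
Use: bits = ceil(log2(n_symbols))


log2(5017) = 12.2926
Bracket: 2^12 = 4096 < 5017 <= 2^13 = 8192
So ceil(log2(5017)) = 13

bits = ceil(log2(5017)) = ceil(12.2926) = 13 bits


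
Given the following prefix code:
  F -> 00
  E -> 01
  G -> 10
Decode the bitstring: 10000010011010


Decoding step by step:
Bits 10 -> G
Bits 00 -> F
Bits 00 -> F
Bits 10 -> G
Bits 01 -> E
Bits 10 -> G
Bits 10 -> G


Decoded message: GFFGEGG


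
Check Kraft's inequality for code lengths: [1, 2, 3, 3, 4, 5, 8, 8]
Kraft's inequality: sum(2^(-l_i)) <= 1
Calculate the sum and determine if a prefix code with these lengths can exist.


Sum = 2^(-1) + 2^(-2) + 2^(-3) + 2^(-3) + 2^(-4) + 2^(-5) + 2^(-8) + 2^(-8)
    = 0.5 + 0.25 + 0.125 + 0.125 + 0.0625 + 0.03125 + 0.00390625 + 0.00390625
    = 282/256 = 1.1015625
Since 1.1015625 > 1, Kraft's inequality is NOT satisfied.
A prefix code with these lengths CANNOT exist.

Kraft sum = 1.1015625. Not satisfied.


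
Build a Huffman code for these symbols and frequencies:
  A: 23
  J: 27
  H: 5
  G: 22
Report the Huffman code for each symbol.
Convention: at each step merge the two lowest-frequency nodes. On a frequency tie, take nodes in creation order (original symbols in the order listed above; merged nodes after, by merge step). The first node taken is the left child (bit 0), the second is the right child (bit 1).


Huffman tree construction:
Step 1: Merge H(5) + G(22) = 27
Step 2: Merge A(23) + J(27) = 50
Step 3: Merge (H+G)(27) + (A+J)(50) = 77
Read each symbol's code off the tree from the root (left child = 0, right child = 1).

Codes:
  A: 10 (length 2)
  J: 11 (length 2)
  H: 00 (length 2)
  G: 01 (length 2)
Average code length: 154/77 = 2.0000 bits/symbol


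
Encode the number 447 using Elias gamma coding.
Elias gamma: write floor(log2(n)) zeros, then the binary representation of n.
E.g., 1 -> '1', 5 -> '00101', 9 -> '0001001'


num_bits = floor(log2(447)) + 1 = 9
leading_zeros = num_bits - 1 = 8
binary(447) = 110111111

Elias gamma(447) = '00000000' + '110111111' = 00000000110111111 (17 bits)


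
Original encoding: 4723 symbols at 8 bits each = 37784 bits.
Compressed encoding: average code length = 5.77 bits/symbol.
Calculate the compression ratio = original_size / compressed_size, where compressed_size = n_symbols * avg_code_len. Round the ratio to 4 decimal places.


original_size = n_symbols * orig_bits = 4723 * 8 = 37784 bits
compressed_size = n_symbols * avg_code_len = 4723 * 5.77 = 27251.71 bits
ratio = original_size / compressed_size = 37784 / 27251.71 = 1.3865

Compression ratio = 1.3865


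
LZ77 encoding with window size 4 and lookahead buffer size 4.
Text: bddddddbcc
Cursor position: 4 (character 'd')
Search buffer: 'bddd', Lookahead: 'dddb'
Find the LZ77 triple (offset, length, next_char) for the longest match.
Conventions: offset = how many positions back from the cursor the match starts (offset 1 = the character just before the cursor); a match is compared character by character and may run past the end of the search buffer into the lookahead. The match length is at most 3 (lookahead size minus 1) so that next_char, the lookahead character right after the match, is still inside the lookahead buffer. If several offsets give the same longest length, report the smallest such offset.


Try each offset into the search buffer:
  offset=1 (pos 3, char 'd'): match length 3
  offset=2 (pos 2, char 'd'): match length 3
  offset=3 (pos 1, char 'd'): match length 3
  offset=4 (pos 0, char 'b'): match length 0
Longest match has length 3, found at offsets 1, 2, 3; take the smallest, offset 1.
next_char = character at position 4 + 3 = 7 -> 'b'

Best match: offset=1, length=3 (matching 'ddd' starting at position 3)
LZ77 triple: (1, 3, 'b')


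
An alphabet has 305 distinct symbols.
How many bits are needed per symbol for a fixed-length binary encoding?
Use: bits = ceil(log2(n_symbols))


log2(305) = 8.2527
Bracket: 2^8 = 256 < 305 <= 2^9 = 512
So ceil(log2(305)) = 9

bits = ceil(log2(305)) = ceil(8.2527) = 9 bits


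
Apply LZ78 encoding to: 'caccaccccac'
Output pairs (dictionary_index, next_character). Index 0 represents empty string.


LZ78 encoding steps:
Dictionary: {0: ''}
Step 1: w='' (idx 0), next='c' -> output (0, 'c'), add 'c' as idx 1
Step 2: w='' (idx 0), next='a' -> output (0, 'a'), add 'a' as idx 2
Step 3: w='c' (idx 1), next='c' -> output (1, 'c'), add 'cc' as idx 3
Step 4: w='a' (idx 2), next='c' -> output (2, 'c'), add 'ac' as idx 4
Step 5: w='cc' (idx 3), next='c' -> output (3, 'c'), add 'ccc' as idx 5
Step 6: w='ac' (idx 4), end of input -> output (4, '')


Encoded: [(0, 'c'), (0, 'a'), (1, 'c'), (2, 'c'), (3, 'c'), (4, '')]


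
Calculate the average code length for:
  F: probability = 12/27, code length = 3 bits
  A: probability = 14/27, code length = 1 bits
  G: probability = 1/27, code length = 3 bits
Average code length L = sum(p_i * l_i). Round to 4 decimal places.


Weighted contributions p_i * l_i:
  F: (12/27) * 3 = 36/27
  A: (14/27) * 1 = 14/27
  G: (1/27) * 3 = 3/27
Sum = (36 + 14 + 3)/27 = 53/27

L = 53/27 = 1.9630 bits/symbol


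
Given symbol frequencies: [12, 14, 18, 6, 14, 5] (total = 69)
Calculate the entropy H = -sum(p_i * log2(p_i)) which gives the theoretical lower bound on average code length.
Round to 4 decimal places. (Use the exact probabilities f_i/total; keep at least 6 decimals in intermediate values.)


Per-symbol terms -p_i * log2(p_i) with p_i = f_i/69:
  p = 12/69 = 0.173913: log2(p) = -2.523562, -p*log2(p) = 0.438880
  p = 14/69 = 0.202899: log2(p) = -2.301170, -p*log2(p) = 0.466904
  p = 18/69 = 0.260870: log2(p) = -1.938599, -p*log2(p) = 0.505722
  p = 6/69 = 0.086957: log2(p) = -3.523562, -p*log2(p) = 0.306397
  p = 14/69 = 0.202899: log2(p) = -2.301170, -p*log2(p) = 0.466904
  p = 5/69 = 0.072464: log2(p) = -3.786596, -p*log2(p) = 0.274391
H = 0.438880 + 0.466904 + 0.505722 + 0.306397 + 0.466904 + 0.274391 = 2.459198

H = 2.4592 bits/symbol


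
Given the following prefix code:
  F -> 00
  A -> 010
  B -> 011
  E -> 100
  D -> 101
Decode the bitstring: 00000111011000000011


Decoding step by step:
Bits 00 -> F
Bits 00 -> F
Bits 011 -> B
Bits 101 -> D
Bits 100 -> E
Bits 00 -> F
Bits 00 -> F
Bits 011 -> B


Decoded message: FFBDEFFB


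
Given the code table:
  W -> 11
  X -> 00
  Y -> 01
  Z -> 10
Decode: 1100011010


Decoding:
11 -> W
00 -> X
01 -> Y
10 -> Z
10 -> Z


Result: WXYZZ


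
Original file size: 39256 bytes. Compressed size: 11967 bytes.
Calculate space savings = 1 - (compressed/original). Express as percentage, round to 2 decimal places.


ratio = compressed/original = 11967/39256 = 0.304845
savings = 1 - ratio = 1 - 0.304845 = 0.695155
as a percentage: 0.695155 * 100 = 69.52%

Space savings = 1 - 11967/39256 = 69.52%


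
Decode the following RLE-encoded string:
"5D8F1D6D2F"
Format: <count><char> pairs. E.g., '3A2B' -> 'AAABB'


Expanding each <count><char> pair:
  5D -> 'DDDDD'
  8F -> 'FFFFFFFF'
  1D -> 'D'
  6D -> 'DDDDDD'
  2F -> 'FF'

Decoded = DDDDDFFFFFFFFDDDDDDDFF


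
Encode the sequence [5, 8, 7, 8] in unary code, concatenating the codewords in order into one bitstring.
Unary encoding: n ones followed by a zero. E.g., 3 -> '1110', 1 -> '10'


Encode each number as n ones followed by a terminating 0:
  5 -> 111110 (6 bits)
  8 -> 111111110 (9 bits)
  7 -> 11111110 (8 bits)
  8 -> 111111110 (9 bits)
Total length = 6 + 9 + 8 + 9 = 32 bits.

Unary([5, 8, 7, 8]) = 11111011111111011111110111111110 (32 bits)


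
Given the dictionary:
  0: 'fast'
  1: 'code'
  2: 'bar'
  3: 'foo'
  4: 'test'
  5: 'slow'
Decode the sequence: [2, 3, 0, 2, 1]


Look up each index in the dictionary:
  2 -> 'bar'
  3 -> 'foo'
  0 -> 'fast'
  2 -> 'bar'
  1 -> 'code'

Decoded: "bar foo fast bar code"


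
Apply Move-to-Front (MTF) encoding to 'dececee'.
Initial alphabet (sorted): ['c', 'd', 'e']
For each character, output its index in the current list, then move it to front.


MTF encoding:
'd': index 1 in ['c', 'd', 'e'] -> ['d', 'c', 'e']
'e': index 2 in ['d', 'c', 'e'] -> ['e', 'd', 'c']
'c': index 2 in ['e', 'd', 'c'] -> ['c', 'e', 'd']
'e': index 1 in ['c', 'e', 'd'] -> ['e', 'c', 'd']
'c': index 1 in ['e', 'c', 'd'] -> ['c', 'e', 'd']
'e': index 1 in ['c', 'e', 'd'] -> ['e', 'c', 'd']
'e': index 0 in ['e', 'c', 'd'] -> ['e', 'c', 'd']


Output: [1, 2, 2, 1, 1, 1, 0]


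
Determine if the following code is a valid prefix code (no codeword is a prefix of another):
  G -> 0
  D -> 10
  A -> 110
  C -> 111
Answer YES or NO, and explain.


Checking each pair (does one codeword prefix another?):
  G='0' vs D='10': no prefix
  G='0' vs A='110': no prefix
  G='0' vs C='111': no prefix
  D='10' vs G='0': no prefix
  D='10' vs A='110': no prefix
  D='10' vs C='111': no prefix
  A='110' vs G='0': no prefix
  A='110' vs D='10': no prefix
  A='110' vs C='111': no prefix
  C='111' vs G='0': no prefix
  C='111' vs D='10': no prefix
  C='111' vs A='110': no prefix
No violation found over all pairs.

YES -- this is a valid prefix code. No codeword is a prefix of any other codeword.


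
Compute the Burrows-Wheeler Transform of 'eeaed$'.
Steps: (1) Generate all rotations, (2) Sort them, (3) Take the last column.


Rotations (sorted):
  0: $eeaed -> last char: d
  1: aed$ee -> last char: e
  2: d$eeae -> last char: e
  3: eaed$e -> last char: e
  4: ed$eea -> last char: a
  5: eeaed$ -> last char: $


BWT = deeea$


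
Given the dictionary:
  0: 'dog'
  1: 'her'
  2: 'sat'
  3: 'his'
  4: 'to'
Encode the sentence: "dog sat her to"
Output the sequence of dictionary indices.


Look up each word in the dictionary:
  'dog' -> 0
  'sat' -> 2
  'her' -> 1
  'to' -> 4

Encoded: [0, 2, 1, 4]


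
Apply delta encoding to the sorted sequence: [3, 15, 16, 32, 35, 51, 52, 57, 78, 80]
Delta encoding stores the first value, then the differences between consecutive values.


First value: 3
Deltas:
  15 - 3 = 12
  16 - 15 = 1
  32 - 16 = 16
  35 - 32 = 3
  51 - 35 = 16
  52 - 51 = 1
  57 - 52 = 5
  78 - 57 = 21
  80 - 78 = 2


Delta encoded: [3, 12, 1, 16, 3, 16, 1, 5, 21, 2]


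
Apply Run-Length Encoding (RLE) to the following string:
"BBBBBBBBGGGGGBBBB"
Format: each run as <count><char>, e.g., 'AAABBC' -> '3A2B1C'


Scanning runs left to right:
  i=0: run of 'B' x 8 -> '8B'
  i=8: run of 'G' x 5 -> '5G'
  i=13: run of 'B' x 4 -> '4B'

RLE = 8B5G4B


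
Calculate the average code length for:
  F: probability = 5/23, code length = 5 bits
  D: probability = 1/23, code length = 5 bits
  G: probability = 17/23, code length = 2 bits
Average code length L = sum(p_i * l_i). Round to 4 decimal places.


Weighted contributions p_i * l_i:
  F: (5/23) * 5 = 25/23
  D: (1/23) * 5 = 5/23
  G: (17/23) * 2 = 34/23
Sum = (25 + 5 + 34)/23 = 64/23

L = 64/23 = 2.7826 bits/symbol


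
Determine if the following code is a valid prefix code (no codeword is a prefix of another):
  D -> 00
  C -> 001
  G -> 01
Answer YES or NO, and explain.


Checking each pair (does one codeword prefix another?):
  D='00' vs C='001': prefix -- VIOLATION

NO -- this is NOT a valid prefix code. D (00) is a prefix of C (001).


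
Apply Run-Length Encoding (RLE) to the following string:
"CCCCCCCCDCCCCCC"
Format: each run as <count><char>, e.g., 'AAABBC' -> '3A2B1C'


Scanning runs left to right:
  i=0: run of 'C' x 8 -> '8C'
  i=8: run of 'D' x 1 -> '1D'
  i=9: run of 'C' x 6 -> '6C'

RLE = 8C1D6C


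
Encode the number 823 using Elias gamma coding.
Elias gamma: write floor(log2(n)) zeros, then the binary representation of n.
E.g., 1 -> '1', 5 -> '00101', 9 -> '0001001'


num_bits = floor(log2(823)) + 1 = 10
leading_zeros = num_bits - 1 = 9
binary(823) = 1100110111

Elias gamma(823) = '000000000' + '1100110111' = 0000000001100110111 (19 bits)


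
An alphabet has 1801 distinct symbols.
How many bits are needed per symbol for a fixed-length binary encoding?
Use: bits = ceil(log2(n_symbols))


log2(1801) = 10.8146
Bracket: 2^10 = 1024 < 1801 <= 2^11 = 2048
So ceil(log2(1801)) = 11

bits = ceil(log2(1801)) = ceil(10.8146) = 11 bits


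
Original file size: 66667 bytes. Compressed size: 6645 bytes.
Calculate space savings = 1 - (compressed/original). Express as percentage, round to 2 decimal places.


ratio = compressed/original = 6645/66667 = 0.099675
savings = 1 - ratio = 1 - 0.099675 = 0.900325
as a percentage: 0.900325 * 100 = 90.03%

Space savings = 1 - 6645/66667 = 90.03%


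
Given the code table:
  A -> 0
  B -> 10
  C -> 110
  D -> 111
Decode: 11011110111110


Decoding:
110 -> C
111 -> D
10 -> B
111 -> D
110 -> C


Result: CDBDC


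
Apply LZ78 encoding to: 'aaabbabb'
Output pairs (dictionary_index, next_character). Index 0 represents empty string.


LZ78 encoding steps:
Dictionary: {0: ''}
Step 1: w='' (idx 0), next='a' -> output (0, 'a'), add 'a' as idx 1
Step 2: w='a' (idx 1), next='a' -> output (1, 'a'), add 'aa' as idx 2
Step 3: w='' (idx 0), next='b' -> output (0, 'b'), add 'b' as idx 3
Step 4: w='b' (idx 3), next='a' -> output (3, 'a'), add 'ba' as idx 4
Step 5: w='b' (idx 3), next='b' -> output (3, 'b'), add 'bb' as idx 5


Encoded: [(0, 'a'), (1, 'a'), (0, 'b'), (3, 'a'), (3, 'b')]


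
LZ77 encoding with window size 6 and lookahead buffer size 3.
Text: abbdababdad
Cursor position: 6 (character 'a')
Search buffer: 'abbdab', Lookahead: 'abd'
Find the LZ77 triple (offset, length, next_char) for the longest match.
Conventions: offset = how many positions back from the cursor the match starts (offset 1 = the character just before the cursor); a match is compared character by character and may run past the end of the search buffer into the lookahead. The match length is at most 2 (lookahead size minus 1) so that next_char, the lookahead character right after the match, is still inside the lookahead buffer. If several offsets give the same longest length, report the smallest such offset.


Try each offset into the search buffer:
  offset=1 (pos 5, char 'b'): match length 0
  offset=2 (pos 4, char 'a'): match length 2
  offset=3 (pos 3, char 'd'): match length 0
  offset=4 (pos 2, char 'b'): match length 0
  offset=5 (pos 1, char 'b'): match length 0
  offset=6 (pos 0, char 'a'): match length 2
Longest match has length 2, found at offsets 2, 6; take the smallest, offset 2.
next_char = character at position 6 + 2 = 8 -> 'd'

Best match: offset=2, length=2 (matching 'ab' starting at position 4)
LZ77 triple: (2, 2, 'd')
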